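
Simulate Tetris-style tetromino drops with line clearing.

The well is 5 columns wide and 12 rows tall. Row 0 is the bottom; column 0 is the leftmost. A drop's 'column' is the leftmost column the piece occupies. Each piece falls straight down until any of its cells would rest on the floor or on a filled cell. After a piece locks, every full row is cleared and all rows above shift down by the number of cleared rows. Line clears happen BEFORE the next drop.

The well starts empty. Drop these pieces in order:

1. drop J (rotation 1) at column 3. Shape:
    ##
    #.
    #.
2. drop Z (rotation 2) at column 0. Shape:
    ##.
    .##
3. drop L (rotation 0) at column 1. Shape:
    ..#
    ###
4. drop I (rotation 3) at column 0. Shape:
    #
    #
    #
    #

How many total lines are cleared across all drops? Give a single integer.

Answer: 0

Derivation:
Drop 1: J rot1 at col 3 lands with bottom-row=0; cleared 0 line(s) (total 0); column heights now [0 0 0 3 3], max=3
Drop 2: Z rot2 at col 0 lands with bottom-row=0; cleared 0 line(s) (total 0); column heights now [2 2 1 3 3], max=3
Drop 3: L rot0 at col 1 lands with bottom-row=3; cleared 0 line(s) (total 0); column heights now [2 4 4 5 3], max=5
Drop 4: I rot3 at col 0 lands with bottom-row=2; cleared 0 line(s) (total 0); column heights now [6 4 4 5 3], max=6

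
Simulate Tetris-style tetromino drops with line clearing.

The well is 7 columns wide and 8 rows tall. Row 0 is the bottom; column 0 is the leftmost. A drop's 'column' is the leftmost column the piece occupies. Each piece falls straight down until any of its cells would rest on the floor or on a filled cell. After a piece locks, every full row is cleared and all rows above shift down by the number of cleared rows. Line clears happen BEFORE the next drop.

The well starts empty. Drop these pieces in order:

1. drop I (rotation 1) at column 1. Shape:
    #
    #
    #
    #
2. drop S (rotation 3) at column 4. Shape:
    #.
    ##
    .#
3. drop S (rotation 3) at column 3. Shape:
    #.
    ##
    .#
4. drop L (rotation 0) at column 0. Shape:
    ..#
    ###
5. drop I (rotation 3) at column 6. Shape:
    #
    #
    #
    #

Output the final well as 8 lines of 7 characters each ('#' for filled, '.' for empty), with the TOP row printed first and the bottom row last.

Drop 1: I rot1 at col 1 lands with bottom-row=0; cleared 0 line(s) (total 0); column heights now [0 4 0 0 0 0 0], max=4
Drop 2: S rot3 at col 4 lands with bottom-row=0; cleared 0 line(s) (total 0); column heights now [0 4 0 0 3 2 0], max=4
Drop 3: S rot3 at col 3 lands with bottom-row=3; cleared 0 line(s) (total 0); column heights now [0 4 0 6 5 2 0], max=6
Drop 4: L rot0 at col 0 lands with bottom-row=4; cleared 0 line(s) (total 0); column heights now [5 5 6 6 5 2 0], max=6
Drop 5: I rot3 at col 6 lands with bottom-row=0; cleared 0 line(s) (total 0); column heights now [5 5 6 6 5 2 4], max=6

Answer: .......
.......
..##...
#####..
.#..#.#
.#..#.#
.#..###
.#...##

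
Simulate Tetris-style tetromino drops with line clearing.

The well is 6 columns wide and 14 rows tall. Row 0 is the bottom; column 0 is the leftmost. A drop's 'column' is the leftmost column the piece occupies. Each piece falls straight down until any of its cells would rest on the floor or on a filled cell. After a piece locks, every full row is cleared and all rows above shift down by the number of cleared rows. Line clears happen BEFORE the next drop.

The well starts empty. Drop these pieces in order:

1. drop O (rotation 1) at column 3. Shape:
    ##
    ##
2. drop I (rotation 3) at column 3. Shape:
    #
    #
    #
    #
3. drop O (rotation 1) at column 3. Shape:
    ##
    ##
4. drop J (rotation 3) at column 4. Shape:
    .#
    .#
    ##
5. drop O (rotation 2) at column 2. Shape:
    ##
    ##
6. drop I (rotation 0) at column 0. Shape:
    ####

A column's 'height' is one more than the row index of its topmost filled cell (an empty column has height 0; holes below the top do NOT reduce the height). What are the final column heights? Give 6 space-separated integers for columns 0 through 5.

Answer: 11 11 11 11 9 11

Derivation:
Drop 1: O rot1 at col 3 lands with bottom-row=0; cleared 0 line(s) (total 0); column heights now [0 0 0 2 2 0], max=2
Drop 2: I rot3 at col 3 lands with bottom-row=2; cleared 0 line(s) (total 0); column heights now [0 0 0 6 2 0], max=6
Drop 3: O rot1 at col 3 lands with bottom-row=6; cleared 0 line(s) (total 0); column heights now [0 0 0 8 8 0], max=8
Drop 4: J rot3 at col 4 lands with bottom-row=8; cleared 0 line(s) (total 0); column heights now [0 0 0 8 9 11], max=11
Drop 5: O rot2 at col 2 lands with bottom-row=8; cleared 0 line(s) (total 0); column heights now [0 0 10 10 9 11], max=11
Drop 6: I rot0 at col 0 lands with bottom-row=10; cleared 0 line(s) (total 0); column heights now [11 11 11 11 9 11], max=11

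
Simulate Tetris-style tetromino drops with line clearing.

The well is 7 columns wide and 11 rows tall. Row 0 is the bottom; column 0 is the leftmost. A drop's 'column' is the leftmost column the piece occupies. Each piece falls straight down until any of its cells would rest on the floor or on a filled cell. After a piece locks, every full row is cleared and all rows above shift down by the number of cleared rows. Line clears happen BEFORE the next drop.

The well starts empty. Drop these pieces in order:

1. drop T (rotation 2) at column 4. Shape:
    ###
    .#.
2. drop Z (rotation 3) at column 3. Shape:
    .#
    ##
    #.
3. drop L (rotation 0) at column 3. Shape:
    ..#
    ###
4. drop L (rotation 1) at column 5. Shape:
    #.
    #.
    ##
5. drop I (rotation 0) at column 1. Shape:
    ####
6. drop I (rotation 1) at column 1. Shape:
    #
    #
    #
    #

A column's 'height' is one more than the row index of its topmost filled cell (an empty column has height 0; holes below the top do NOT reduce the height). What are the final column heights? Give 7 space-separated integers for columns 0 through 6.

Answer: 0 10 6 6 6 9 7

Derivation:
Drop 1: T rot2 at col 4 lands with bottom-row=0; cleared 0 line(s) (total 0); column heights now [0 0 0 0 2 2 2], max=2
Drop 2: Z rot3 at col 3 lands with bottom-row=1; cleared 0 line(s) (total 0); column heights now [0 0 0 3 4 2 2], max=4
Drop 3: L rot0 at col 3 lands with bottom-row=4; cleared 0 line(s) (total 0); column heights now [0 0 0 5 5 6 2], max=6
Drop 4: L rot1 at col 5 lands with bottom-row=6; cleared 0 line(s) (total 0); column heights now [0 0 0 5 5 9 7], max=9
Drop 5: I rot0 at col 1 lands with bottom-row=5; cleared 0 line(s) (total 0); column heights now [0 6 6 6 6 9 7], max=9
Drop 6: I rot1 at col 1 lands with bottom-row=6; cleared 0 line(s) (total 0); column heights now [0 10 6 6 6 9 7], max=10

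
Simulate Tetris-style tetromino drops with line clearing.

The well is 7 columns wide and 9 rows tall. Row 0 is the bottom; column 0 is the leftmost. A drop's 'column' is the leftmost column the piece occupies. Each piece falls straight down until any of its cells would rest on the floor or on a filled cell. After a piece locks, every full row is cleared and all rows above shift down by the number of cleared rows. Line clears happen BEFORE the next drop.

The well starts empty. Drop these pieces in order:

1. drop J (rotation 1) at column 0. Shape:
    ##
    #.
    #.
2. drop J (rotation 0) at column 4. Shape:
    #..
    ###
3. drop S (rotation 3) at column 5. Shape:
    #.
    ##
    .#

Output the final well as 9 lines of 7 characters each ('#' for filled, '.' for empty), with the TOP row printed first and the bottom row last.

Answer: .......
.......
.......
.......
.......
.....#.
##...##
#...#.#
#...###

Derivation:
Drop 1: J rot1 at col 0 lands with bottom-row=0; cleared 0 line(s) (total 0); column heights now [3 3 0 0 0 0 0], max=3
Drop 2: J rot0 at col 4 lands with bottom-row=0; cleared 0 line(s) (total 0); column heights now [3 3 0 0 2 1 1], max=3
Drop 3: S rot3 at col 5 lands with bottom-row=1; cleared 0 line(s) (total 0); column heights now [3 3 0 0 2 4 3], max=4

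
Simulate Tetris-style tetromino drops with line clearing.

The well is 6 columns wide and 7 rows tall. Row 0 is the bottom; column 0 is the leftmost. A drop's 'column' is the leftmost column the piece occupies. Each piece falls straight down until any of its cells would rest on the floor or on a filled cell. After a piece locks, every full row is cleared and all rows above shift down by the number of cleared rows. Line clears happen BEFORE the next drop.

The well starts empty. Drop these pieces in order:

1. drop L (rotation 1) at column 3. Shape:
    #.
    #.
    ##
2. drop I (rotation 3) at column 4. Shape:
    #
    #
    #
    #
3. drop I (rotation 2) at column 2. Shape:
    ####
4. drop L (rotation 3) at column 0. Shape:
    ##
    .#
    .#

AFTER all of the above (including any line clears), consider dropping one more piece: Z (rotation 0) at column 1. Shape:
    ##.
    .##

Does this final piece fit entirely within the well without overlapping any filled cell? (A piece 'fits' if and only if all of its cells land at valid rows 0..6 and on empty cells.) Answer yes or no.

Answer: no

Derivation:
Drop 1: L rot1 at col 3 lands with bottom-row=0; cleared 0 line(s) (total 0); column heights now [0 0 0 3 1 0], max=3
Drop 2: I rot3 at col 4 lands with bottom-row=1; cleared 0 line(s) (total 0); column heights now [0 0 0 3 5 0], max=5
Drop 3: I rot2 at col 2 lands with bottom-row=5; cleared 0 line(s) (total 0); column heights now [0 0 6 6 6 6], max=6
Drop 4: L rot3 at col 0 lands with bottom-row=0; cleared 0 line(s) (total 0); column heights now [3 3 6 6 6 6], max=6
Test piece Z rot0 at col 1 (width 3): heights before test = [3 3 6 6 6 6]; fits = False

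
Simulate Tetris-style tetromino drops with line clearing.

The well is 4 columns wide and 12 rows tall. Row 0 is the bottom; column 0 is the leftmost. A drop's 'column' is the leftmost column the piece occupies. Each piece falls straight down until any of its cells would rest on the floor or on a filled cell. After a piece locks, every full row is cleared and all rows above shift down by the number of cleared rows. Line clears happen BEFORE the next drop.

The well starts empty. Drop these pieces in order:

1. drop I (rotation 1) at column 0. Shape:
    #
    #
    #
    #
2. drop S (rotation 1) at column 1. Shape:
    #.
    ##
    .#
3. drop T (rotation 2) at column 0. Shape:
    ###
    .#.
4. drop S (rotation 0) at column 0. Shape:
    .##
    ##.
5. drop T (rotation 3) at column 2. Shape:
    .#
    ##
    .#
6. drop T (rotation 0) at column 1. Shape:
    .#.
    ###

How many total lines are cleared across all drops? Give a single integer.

Answer: 0

Derivation:
Drop 1: I rot1 at col 0 lands with bottom-row=0; cleared 0 line(s) (total 0); column heights now [4 0 0 0], max=4
Drop 2: S rot1 at col 1 lands with bottom-row=0; cleared 0 line(s) (total 0); column heights now [4 3 2 0], max=4
Drop 3: T rot2 at col 0 lands with bottom-row=3; cleared 0 line(s) (total 0); column heights now [5 5 5 0], max=5
Drop 4: S rot0 at col 0 lands with bottom-row=5; cleared 0 line(s) (total 0); column heights now [6 7 7 0], max=7
Drop 5: T rot3 at col 2 lands with bottom-row=6; cleared 0 line(s) (total 0); column heights now [6 7 8 9], max=9
Drop 6: T rot0 at col 1 lands with bottom-row=9; cleared 0 line(s) (total 0); column heights now [6 10 11 10], max=11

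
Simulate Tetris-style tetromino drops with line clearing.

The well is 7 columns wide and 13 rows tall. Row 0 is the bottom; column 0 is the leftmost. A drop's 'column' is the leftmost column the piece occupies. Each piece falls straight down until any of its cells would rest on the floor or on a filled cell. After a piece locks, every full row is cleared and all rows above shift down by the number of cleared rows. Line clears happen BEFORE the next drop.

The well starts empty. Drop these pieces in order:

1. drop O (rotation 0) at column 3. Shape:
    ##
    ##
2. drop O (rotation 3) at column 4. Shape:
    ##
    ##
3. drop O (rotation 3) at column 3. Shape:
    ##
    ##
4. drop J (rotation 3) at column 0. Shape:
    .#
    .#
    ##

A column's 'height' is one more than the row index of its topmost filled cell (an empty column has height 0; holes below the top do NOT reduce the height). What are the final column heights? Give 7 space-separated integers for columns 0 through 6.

Answer: 1 3 0 6 6 4 0

Derivation:
Drop 1: O rot0 at col 3 lands with bottom-row=0; cleared 0 line(s) (total 0); column heights now [0 0 0 2 2 0 0], max=2
Drop 2: O rot3 at col 4 lands with bottom-row=2; cleared 0 line(s) (total 0); column heights now [0 0 0 2 4 4 0], max=4
Drop 3: O rot3 at col 3 lands with bottom-row=4; cleared 0 line(s) (total 0); column heights now [0 0 0 6 6 4 0], max=6
Drop 4: J rot3 at col 0 lands with bottom-row=0; cleared 0 line(s) (total 0); column heights now [1 3 0 6 6 4 0], max=6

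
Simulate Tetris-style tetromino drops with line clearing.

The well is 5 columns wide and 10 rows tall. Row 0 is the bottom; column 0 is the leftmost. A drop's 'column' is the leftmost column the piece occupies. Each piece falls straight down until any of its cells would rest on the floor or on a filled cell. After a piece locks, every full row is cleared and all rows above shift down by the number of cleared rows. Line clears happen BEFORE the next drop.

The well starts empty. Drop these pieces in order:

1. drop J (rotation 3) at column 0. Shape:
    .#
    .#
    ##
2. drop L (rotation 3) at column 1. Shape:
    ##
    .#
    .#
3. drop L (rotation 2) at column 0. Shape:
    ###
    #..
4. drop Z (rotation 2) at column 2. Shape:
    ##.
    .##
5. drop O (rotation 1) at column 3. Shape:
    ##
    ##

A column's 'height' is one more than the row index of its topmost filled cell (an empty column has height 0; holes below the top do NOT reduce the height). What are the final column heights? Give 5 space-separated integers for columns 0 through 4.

Answer: 4 4 5 7 7

Derivation:
Drop 1: J rot3 at col 0 lands with bottom-row=0; cleared 0 line(s) (total 0); column heights now [1 3 0 0 0], max=3
Drop 2: L rot3 at col 1 lands with bottom-row=1; cleared 0 line(s) (total 0); column heights now [1 4 4 0 0], max=4
Drop 3: L rot2 at col 0 lands with bottom-row=3; cleared 0 line(s) (total 0); column heights now [5 5 5 0 0], max=5
Drop 4: Z rot2 at col 2 lands with bottom-row=4; cleared 1 line(s) (total 1); column heights now [4 4 5 5 0], max=5
Drop 5: O rot1 at col 3 lands with bottom-row=5; cleared 0 line(s) (total 1); column heights now [4 4 5 7 7], max=7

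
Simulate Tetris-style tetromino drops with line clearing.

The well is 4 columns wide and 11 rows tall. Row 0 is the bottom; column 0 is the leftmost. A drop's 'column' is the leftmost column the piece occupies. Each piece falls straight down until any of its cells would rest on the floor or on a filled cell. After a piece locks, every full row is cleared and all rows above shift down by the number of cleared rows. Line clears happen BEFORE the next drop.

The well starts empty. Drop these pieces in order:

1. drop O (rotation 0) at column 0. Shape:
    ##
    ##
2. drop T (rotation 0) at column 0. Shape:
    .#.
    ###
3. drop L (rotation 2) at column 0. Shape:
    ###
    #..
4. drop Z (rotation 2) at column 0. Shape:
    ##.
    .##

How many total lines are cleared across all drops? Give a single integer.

Drop 1: O rot0 at col 0 lands with bottom-row=0; cleared 0 line(s) (total 0); column heights now [2 2 0 0], max=2
Drop 2: T rot0 at col 0 lands with bottom-row=2; cleared 0 line(s) (total 0); column heights now [3 4 3 0], max=4
Drop 3: L rot2 at col 0 lands with bottom-row=3; cleared 0 line(s) (total 0); column heights now [5 5 5 0], max=5
Drop 4: Z rot2 at col 0 lands with bottom-row=5; cleared 0 line(s) (total 0); column heights now [7 7 6 0], max=7

Answer: 0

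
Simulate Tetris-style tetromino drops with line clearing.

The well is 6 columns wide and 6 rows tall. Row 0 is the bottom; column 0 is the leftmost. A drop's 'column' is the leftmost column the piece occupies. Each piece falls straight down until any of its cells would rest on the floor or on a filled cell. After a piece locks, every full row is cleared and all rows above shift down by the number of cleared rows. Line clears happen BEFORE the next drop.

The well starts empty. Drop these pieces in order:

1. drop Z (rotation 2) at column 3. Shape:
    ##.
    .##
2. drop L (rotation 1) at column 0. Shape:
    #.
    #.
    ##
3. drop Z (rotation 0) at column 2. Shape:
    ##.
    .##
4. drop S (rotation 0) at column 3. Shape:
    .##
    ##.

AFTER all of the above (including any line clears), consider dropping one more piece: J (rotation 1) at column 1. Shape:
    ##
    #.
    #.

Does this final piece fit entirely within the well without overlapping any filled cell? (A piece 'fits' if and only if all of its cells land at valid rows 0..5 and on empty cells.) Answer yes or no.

Answer: yes

Derivation:
Drop 1: Z rot2 at col 3 lands with bottom-row=0; cleared 0 line(s) (total 0); column heights now [0 0 0 2 2 1], max=2
Drop 2: L rot1 at col 0 lands with bottom-row=0; cleared 0 line(s) (total 0); column heights now [3 1 0 2 2 1], max=3
Drop 3: Z rot0 at col 2 lands with bottom-row=2; cleared 0 line(s) (total 0); column heights now [3 1 4 4 3 1], max=4
Drop 4: S rot0 at col 3 lands with bottom-row=4; cleared 0 line(s) (total 0); column heights now [3 1 4 5 6 6], max=6
Test piece J rot1 at col 1 (width 2): heights before test = [3 1 4 5 6 6]; fits = True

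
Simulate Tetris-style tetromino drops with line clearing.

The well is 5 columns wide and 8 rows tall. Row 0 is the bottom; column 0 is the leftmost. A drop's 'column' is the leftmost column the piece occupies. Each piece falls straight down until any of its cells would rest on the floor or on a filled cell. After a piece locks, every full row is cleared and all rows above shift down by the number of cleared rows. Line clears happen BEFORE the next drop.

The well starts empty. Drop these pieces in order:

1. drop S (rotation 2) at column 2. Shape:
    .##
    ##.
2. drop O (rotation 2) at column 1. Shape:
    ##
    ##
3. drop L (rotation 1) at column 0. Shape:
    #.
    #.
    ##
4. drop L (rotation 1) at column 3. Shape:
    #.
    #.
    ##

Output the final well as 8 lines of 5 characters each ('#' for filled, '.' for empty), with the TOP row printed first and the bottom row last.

Answer: .....
.....
#....
#..#.
##.#.
.####
.####
..##.

Derivation:
Drop 1: S rot2 at col 2 lands with bottom-row=0; cleared 0 line(s) (total 0); column heights now [0 0 1 2 2], max=2
Drop 2: O rot2 at col 1 lands with bottom-row=1; cleared 0 line(s) (total 0); column heights now [0 3 3 2 2], max=3
Drop 3: L rot1 at col 0 lands with bottom-row=3; cleared 0 line(s) (total 0); column heights now [6 4 3 2 2], max=6
Drop 4: L rot1 at col 3 lands with bottom-row=2; cleared 0 line(s) (total 0); column heights now [6 4 3 5 3], max=6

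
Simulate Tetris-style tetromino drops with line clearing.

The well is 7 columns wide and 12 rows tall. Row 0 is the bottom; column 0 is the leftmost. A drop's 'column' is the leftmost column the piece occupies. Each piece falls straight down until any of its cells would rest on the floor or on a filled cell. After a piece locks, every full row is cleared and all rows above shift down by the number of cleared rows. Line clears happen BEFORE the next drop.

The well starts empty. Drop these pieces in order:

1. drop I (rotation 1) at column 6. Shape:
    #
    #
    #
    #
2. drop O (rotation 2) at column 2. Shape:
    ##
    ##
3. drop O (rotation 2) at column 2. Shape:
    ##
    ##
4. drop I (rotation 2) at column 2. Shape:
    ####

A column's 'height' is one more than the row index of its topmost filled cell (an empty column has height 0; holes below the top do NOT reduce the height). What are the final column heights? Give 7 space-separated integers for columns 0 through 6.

Drop 1: I rot1 at col 6 lands with bottom-row=0; cleared 0 line(s) (total 0); column heights now [0 0 0 0 0 0 4], max=4
Drop 2: O rot2 at col 2 lands with bottom-row=0; cleared 0 line(s) (total 0); column heights now [0 0 2 2 0 0 4], max=4
Drop 3: O rot2 at col 2 lands with bottom-row=2; cleared 0 line(s) (total 0); column heights now [0 0 4 4 0 0 4], max=4
Drop 4: I rot2 at col 2 lands with bottom-row=4; cleared 0 line(s) (total 0); column heights now [0 0 5 5 5 5 4], max=5

Answer: 0 0 5 5 5 5 4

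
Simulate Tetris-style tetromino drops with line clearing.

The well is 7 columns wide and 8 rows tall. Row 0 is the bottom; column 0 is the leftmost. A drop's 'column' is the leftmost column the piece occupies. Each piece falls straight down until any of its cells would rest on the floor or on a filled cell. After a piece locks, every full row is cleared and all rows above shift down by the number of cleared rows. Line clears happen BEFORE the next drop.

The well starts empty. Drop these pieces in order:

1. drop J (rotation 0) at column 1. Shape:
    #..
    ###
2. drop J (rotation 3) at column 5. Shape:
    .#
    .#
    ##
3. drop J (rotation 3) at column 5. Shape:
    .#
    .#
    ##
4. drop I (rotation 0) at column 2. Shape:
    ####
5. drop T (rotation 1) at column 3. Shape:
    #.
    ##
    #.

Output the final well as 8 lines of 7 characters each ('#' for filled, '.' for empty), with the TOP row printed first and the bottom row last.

Answer: ...#...
...##..
...#..#
..#####
.....##
......#
.#....#
.###.##

Derivation:
Drop 1: J rot0 at col 1 lands with bottom-row=0; cleared 0 line(s) (total 0); column heights now [0 2 1 1 0 0 0], max=2
Drop 2: J rot3 at col 5 lands with bottom-row=0; cleared 0 line(s) (total 0); column heights now [0 2 1 1 0 1 3], max=3
Drop 3: J rot3 at col 5 lands with bottom-row=3; cleared 0 line(s) (total 0); column heights now [0 2 1 1 0 4 6], max=6
Drop 4: I rot0 at col 2 lands with bottom-row=4; cleared 0 line(s) (total 0); column heights now [0 2 5 5 5 5 6], max=6
Drop 5: T rot1 at col 3 lands with bottom-row=5; cleared 0 line(s) (total 0); column heights now [0 2 5 8 7 5 6], max=8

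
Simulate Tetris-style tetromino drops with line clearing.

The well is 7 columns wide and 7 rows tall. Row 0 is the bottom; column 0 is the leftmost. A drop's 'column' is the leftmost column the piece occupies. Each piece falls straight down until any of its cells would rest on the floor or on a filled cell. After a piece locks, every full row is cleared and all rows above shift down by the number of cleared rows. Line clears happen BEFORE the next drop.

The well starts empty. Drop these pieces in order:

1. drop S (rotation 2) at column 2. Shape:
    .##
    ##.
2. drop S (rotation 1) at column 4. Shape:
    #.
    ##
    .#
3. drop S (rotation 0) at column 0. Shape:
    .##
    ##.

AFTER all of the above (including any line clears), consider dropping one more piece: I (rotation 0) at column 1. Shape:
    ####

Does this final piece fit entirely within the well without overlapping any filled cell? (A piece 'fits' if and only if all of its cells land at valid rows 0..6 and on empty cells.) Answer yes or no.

Drop 1: S rot2 at col 2 lands with bottom-row=0; cleared 0 line(s) (total 0); column heights now [0 0 1 2 2 0 0], max=2
Drop 2: S rot1 at col 4 lands with bottom-row=1; cleared 0 line(s) (total 0); column heights now [0 0 1 2 4 3 0], max=4
Drop 3: S rot0 at col 0 lands with bottom-row=0; cleared 0 line(s) (total 0); column heights now [1 2 2 2 4 3 0], max=4
Test piece I rot0 at col 1 (width 4): heights before test = [1 2 2 2 4 3 0]; fits = True

Answer: yes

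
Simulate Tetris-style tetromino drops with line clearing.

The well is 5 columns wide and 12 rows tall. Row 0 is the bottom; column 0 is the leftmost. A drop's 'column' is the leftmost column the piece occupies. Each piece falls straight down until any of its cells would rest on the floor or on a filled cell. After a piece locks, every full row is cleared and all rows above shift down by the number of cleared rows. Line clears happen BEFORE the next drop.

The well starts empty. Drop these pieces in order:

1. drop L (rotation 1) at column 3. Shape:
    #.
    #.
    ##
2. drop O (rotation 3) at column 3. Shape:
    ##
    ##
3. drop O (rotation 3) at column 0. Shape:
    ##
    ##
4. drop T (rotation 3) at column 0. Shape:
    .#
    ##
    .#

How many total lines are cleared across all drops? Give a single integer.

Answer: 0

Derivation:
Drop 1: L rot1 at col 3 lands with bottom-row=0; cleared 0 line(s) (total 0); column heights now [0 0 0 3 1], max=3
Drop 2: O rot3 at col 3 lands with bottom-row=3; cleared 0 line(s) (total 0); column heights now [0 0 0 5 5], max=5
Drop 3: O rot3 at col 0 lands with bottom-row=0; cleared 0 line(s) (total 0); column heights now [2 2 0 5 5], max=5
Drop 4: T rot3 at col 0 lands with bottom-row=2; cleared 0 line(s) (total 0); column heights now [4 5 0 5 5], max=5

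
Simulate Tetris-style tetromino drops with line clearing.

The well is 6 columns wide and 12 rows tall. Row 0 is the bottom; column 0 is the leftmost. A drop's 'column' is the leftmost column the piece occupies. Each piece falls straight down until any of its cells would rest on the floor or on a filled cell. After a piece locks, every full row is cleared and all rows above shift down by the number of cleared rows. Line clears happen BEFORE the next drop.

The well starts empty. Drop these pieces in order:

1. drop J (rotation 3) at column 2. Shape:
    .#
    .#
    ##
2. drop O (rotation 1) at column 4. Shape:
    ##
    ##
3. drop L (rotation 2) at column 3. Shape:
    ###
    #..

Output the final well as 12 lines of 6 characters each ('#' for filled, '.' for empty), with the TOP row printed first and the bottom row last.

Drop 1: J rot3 at col 2 lands with bottom-row=0; cleared 0 line(s) (total 0); column heights now [0 0 1 3 0 0], max=3
Drop 2: O rot1 at col 4 lands with bottom-row=0; cleared 0 line(s) (total 0); column heights now [0 0 1 3 2 2], max=3
Drop 3: L rot2 at col 3 lands with bottom-row=3; cleared 0 line(s) (total 0); column heights now [0 0 1 5 5 5], max=5

Answer: ......
......
......
......
......
......
......
...###
...#..
...#..
...###
..####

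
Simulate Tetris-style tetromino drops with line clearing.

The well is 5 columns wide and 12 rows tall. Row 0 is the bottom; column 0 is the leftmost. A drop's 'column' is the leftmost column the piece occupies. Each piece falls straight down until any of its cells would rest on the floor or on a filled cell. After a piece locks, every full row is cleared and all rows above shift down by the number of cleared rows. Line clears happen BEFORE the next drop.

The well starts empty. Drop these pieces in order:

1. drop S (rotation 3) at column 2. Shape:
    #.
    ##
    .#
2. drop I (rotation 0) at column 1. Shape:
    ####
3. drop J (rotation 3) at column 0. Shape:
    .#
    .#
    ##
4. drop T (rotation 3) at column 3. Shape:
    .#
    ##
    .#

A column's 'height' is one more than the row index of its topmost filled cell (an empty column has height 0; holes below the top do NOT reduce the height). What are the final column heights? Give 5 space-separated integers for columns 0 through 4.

Drop 1: S rot3 at col 2 lands with bottom-row=0; cleared 0 line(s) (total 0); column heights now [0 0 3 2 0], max=3
Drop 2: I rot0 at col 1 lands with bottom-row=3; cleared 0 line(s) (total 0); column heights now [0 4 4 4 4], max=4
Drop 3: J rot3 at col 0 lands with bottom-row=4; cleared 0 line(s) (total 0); column heights now [5 7 4 4 4], max=7
Drop 4: T rot3 at col 3 lands with bottom-row=4; cleared 0 line(s) (total 0); column heights now [5 7 4 6 7], max=7

Answer: 5 7 4 6 7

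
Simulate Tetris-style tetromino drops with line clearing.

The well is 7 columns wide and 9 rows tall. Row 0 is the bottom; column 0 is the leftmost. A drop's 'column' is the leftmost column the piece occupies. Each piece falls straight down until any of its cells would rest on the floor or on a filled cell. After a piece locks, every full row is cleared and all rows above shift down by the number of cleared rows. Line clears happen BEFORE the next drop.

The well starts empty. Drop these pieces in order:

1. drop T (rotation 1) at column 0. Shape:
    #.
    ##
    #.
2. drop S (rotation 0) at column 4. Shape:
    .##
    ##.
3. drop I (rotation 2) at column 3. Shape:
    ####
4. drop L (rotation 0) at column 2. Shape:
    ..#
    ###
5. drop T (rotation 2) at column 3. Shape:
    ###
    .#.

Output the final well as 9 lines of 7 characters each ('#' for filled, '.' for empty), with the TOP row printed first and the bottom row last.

Drop 1: T rot1 at col 0 lands with bottom-row=0; cleared 0 line(s) (total 0); column heights now [3 2 0 0 0 0 0], max=3
Drop 2: S rot0 at col 4 lands with bottom-row=0; cleared 0 line(s) (total 0); column heights now [3 2 0 0 1 2 2], max=3
Drop 3: I rot2 at col 3 lands with bottom-row=2; cleared 0 line(s) (total 0); column heights now [3 2 0 3 3 3 3], max=3
Drop 4: L rot0 at col 2 lands with bottom-row=3; cleared 0 line(s) (total 0); column heights now [3 2 4 4 5 3 3], max=5
Drop 5: T rot2 at col 3 lands with bottom-row=5; cleared 0 line(s) (total 0); column heights now [3 2 4 7 7 7 3], max=7

Answer: .......
.......
...###.
....#..
....#..
..###..
#..####
##...##
#...##.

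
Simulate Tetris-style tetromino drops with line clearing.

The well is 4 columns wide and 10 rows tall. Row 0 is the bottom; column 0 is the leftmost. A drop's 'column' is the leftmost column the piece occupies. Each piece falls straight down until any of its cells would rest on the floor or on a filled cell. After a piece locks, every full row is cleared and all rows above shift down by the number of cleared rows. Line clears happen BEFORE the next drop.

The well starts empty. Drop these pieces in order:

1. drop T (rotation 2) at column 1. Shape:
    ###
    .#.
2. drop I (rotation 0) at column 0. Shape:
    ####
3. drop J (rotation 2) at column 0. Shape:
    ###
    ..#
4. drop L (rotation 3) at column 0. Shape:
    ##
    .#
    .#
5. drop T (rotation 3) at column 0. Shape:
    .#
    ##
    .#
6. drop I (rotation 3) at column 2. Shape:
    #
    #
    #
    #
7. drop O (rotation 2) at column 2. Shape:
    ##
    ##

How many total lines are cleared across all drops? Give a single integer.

Answer: 2

Derivation:
Drop 1: T rot2 at col 1 lands with bottom-row=0; cleared 0 line(s) (total 0); column heights now [0 2 2 2], max=2
Drop 2: I rot0 at col 0 lands with bottom-row=2; cleared 1 line(s) (total 1); column heights now [0 2 2 2], max=2
Drop 3: J rot2 at col 0 lands with bottom-row=2; cleared 0 line(s) (total 1); column heights now [4 4 4 2], max=4
Drop 4: L rot3 at col 0 lands with bottom-row=4; cleared 0 line(s) (total 1); column heights now [7 7 4 2], max=7
Drop 5: T rot3 at col 0 lands with bottom-row=7; cleared 0 line(s) (total 1); column heights now [9 10 4 2], max=10
Drop 6: I rot3 at col 2 lands with bottom-row=4; cleared 0 line(s) (total 1); column heights now [9 10 8 2], max=10
Drop 7: O rot2 at col 2 lands with bottom-row=8; cleared 1 line(s) (total 2); column heights now [7 9 9 9], max=9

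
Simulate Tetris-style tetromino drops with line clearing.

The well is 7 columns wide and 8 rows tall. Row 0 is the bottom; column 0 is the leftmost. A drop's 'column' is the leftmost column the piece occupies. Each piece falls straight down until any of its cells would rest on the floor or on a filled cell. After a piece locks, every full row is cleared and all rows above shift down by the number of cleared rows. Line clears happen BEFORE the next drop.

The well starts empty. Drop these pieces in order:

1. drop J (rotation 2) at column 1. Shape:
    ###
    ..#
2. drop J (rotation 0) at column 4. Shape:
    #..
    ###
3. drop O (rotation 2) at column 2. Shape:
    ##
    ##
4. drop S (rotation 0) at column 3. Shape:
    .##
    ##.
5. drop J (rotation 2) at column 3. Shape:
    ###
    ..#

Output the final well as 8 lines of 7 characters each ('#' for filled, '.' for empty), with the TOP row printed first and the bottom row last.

Drop 1: J rot2 at col 1 lands with bottom-row=0; cleared 0 line(s) (total 0); column heights now [0 2 2 2 0 0 0], max=2
Drop 2: J rot0 at col 4 lands with bottom-row=0; cleared 0 line(s) (total 0); column heights now [0 2 2 2 2 1 1], max=2
Drop 3: O rot2 at col 2 lands with bottom-row=2; cleared 0 line(s) (total 0); column heights now [0 2 4 4 2 1 1], max=4
Drop 4: S rot0 at col 3 lands with bottom-row=4; cleared 0 line(s) (total 0); column heights now [0 2 4 5 6 6 1], max=6
Drop 5: J rot2 at col 3 lands with bottom-row=6; cleared 0 line(s) (total 0); column heights now [0 2 4 8 8 8 1], max=8

Answer: ...###.
.....#.
....##.
...##..
..##...
..##...
.####..
...####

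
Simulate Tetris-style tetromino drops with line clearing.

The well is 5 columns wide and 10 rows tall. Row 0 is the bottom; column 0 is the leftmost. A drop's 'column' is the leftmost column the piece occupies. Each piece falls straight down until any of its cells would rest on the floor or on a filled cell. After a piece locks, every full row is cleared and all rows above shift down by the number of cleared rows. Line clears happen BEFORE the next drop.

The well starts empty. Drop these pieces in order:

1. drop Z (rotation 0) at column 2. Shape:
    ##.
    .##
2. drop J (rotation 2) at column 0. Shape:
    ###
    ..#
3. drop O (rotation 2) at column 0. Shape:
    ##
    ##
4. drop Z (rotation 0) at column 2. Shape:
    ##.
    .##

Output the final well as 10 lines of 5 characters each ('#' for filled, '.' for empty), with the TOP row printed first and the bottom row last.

Answer: .....
.....
.....
.....
.....
##...
####.
..#..
..##.
...##

Derivation:
Drop 1: Z rot0 at col 2 lands with bottom-row=0; cleared 0 line(s) (total 0); column heights now [0 0 2 2 1], max=2
Drop 2: J rot2 at col 0 lands with bottom-row=2; cleared 0 line(s) (total 0); column heights now [4 4 4 2 1], max=4
Drop 3: O rot2 at col 0 lands with bottom-row=4; cleared 0 line(s) (total 0); column heights now [6 6 4 2 1], max=6
Drop 4: Z rot0 at col 2 lands with bottom-row=3; cleared 1 line(s) (total 1); column heights now [5 5 4 4 1], max=5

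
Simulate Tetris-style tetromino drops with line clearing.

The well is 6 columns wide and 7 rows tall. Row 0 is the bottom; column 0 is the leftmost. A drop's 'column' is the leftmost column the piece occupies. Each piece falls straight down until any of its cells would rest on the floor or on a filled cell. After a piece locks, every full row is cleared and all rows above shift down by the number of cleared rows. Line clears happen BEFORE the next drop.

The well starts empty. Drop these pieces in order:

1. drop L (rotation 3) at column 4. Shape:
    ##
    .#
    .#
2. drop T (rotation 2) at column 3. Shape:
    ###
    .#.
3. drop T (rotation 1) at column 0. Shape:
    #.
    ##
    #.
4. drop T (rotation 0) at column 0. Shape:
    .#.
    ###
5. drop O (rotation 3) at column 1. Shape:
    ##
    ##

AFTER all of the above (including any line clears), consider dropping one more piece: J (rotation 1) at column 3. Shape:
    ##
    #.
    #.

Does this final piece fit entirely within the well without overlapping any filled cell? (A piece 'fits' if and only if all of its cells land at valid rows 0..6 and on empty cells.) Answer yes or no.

Drop 1: L rot3 at col 4 lands with bottom-row=0; cleared 0 line(s) (total 0); column heights now [0 0 0 0 3 3], max=3
Drop 2: T rot2 at col 3 lands with bottom-row=3; cleared 0 line(s) (total 0); column heights now [0 0 0 5 5 5], max=5
Drop 3: T rot1 at col 0 lands with bottom-row=0; cleared 0 line(s) (total 0); column heights now [3 2 0 5 5 5], max=5
Drop 4: T rot0 at col 0 lands with bottom-row=3; cleared 0 line(s) (total 0); column heights now [4 5 4 5 5 5], max=5
Drop 5: O rot3 at col 1 lands with bottom-row=5; cleared 0 line(s) (total 0); column heights now [4 7 7 5 5 5], max=7
Test piece J rot1 at col 3 (width 2): heights before test = [4 7 7 5 5 5]; fits = False

Answer: no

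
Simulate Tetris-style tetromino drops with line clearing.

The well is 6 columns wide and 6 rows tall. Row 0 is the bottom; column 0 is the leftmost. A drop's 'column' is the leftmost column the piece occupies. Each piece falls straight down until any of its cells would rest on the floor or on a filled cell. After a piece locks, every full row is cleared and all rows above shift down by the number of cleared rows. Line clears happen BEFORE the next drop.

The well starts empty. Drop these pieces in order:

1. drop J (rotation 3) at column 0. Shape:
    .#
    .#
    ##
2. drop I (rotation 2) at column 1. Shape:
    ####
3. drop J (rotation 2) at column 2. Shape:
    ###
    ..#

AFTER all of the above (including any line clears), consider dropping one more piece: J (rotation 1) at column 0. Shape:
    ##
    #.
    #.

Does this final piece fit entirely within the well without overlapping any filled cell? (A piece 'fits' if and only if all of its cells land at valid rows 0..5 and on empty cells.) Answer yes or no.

Drop 1: J rot3 at col 0 lands with bottom-row=0; cleared 0 line(s) (total 0); column heights now [1 3 0 0 0 0], max=3
Drop 2: I rot2 at col 1 lands with bottom-row=3; cleared 0 line(s) (total 0); column heights now [1 4 4 4 4 0], max=4
Drop 3: J rot2 at col 2 lands with bottom-row=4; cleared 0 line(s) (total 0); column heights now [1 4 6 6 6 0], max=6
Test piece J rot1 at col 0 (width 2): heights before test = [1 4 6 6 6 0]; fits = True

Answer: yes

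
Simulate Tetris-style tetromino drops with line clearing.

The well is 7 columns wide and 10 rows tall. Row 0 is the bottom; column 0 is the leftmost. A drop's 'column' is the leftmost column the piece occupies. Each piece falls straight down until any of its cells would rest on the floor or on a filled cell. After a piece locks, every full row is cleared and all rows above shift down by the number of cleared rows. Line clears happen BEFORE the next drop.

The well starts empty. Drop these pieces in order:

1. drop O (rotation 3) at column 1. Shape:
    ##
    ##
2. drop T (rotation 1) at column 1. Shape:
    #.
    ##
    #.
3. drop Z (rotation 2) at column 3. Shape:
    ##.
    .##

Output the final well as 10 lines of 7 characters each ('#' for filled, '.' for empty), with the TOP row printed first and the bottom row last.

Answer: .......
.......
.......
.......
.......
.#.....
.##....
.#.....
.####..
.##.##.

Derivation:
Drop 1: O rot3 at col 1 lands with bottom-row=0; cleared 0 line(s) (total 0); column heights now [0 2 2 0 0 0 0], max=2
Drop 2: T rot1 at col 1 lands with bottom-row=2; cleared 0 line(s) (total 0); column heights now [0 5 4 0 0 0 0], max=5
Drop 3: Z rot2 at col 3 lands with bottom-row=0; cleared 0 line(s) (total 0); column heights now [0 5 4 2 2 1 0], max=5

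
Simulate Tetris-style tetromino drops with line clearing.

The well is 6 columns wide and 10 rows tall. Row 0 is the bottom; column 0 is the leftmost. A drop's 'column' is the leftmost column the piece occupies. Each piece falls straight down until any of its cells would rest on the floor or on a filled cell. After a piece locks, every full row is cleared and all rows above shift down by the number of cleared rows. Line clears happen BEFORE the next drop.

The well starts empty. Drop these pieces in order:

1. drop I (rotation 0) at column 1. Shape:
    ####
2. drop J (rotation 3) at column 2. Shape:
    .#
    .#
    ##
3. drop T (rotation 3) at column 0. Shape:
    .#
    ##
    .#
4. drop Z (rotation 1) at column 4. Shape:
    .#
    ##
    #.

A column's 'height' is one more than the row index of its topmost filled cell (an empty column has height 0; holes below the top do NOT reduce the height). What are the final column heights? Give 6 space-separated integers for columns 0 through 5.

Drop 1: I rot0 at col 1 lands with bottom-row=0; cleared 0 line(s) (total 0); column heights now [0 1 1 1 1 0], max=1
Drop 2: J rot3 at col 2 lands with bottom-row=1; cleared 0 line(s) (total 0); column heights now [0 1 2 4 1 0], max=4
Drop 3: T rot3 at col 0 lands with bottom-row=1; cleared 0 line(s) (total 0); column heights now [3 4 2 4 1 0], max=4
Drop 4: Z rot1 at col 4 lands with bottom-row=1; cleared 0 line(s) (total 0); column heights now [3 4 2 4 3 4], max=4

Answer: 3 4 2 4 3 4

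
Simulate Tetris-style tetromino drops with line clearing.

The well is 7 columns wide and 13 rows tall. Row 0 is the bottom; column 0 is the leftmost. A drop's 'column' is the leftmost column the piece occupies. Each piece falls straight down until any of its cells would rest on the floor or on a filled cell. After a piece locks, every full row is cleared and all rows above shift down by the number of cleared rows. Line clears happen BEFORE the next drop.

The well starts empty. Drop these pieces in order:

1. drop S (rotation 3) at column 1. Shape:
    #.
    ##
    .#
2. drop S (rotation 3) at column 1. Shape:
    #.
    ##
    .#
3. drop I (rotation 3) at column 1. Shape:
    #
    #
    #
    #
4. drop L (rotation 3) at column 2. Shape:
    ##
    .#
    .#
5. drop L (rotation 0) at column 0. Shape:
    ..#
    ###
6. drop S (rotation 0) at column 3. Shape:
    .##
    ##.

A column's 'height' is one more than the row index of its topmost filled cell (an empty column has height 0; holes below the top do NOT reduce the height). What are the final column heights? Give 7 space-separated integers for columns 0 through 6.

Answer: 10 10 11 6 7 7 0

Derivation:
Drop 1: S rot3 at col 1 lands with bottom-row=0; cleared 0 line(s) (total 0); column heights now [0 3 2 0 0 0 0], max=3
Drop 2: S rot3 at col 1 lands with bottom-row=2; cleared 0 line(s) (total 0); column heights now [0 5 4 0 0 0 0], max=5
Drop 3: I rot3 at col 1 lands with bottom-row=5; cleared 0 line(s) (total 0); column heights now [0 9 4 0 0 0 0], max=9
Drop 4: L rot3 at col 2 lands with bottom-row=2; cleared 0 line(s) (total 0); column heights now [0 9 5 5 0 0 0], max=9
Drop 5: L rot0 at col 0 lands with bottom-row=9; cleared 0 line(s) (total 0); column heights now [10 10 11 5 0 0 0], max=11
Drop 6: S rot0 at col 3 lands with bottom-row=5; cleared 0 line(s) (total 0); column heights now [10 10 11 6 7 7 0], max=11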